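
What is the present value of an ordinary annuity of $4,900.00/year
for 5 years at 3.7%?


Formula: PV = PMT * (1 - (1+r)^(-n)) / r
Discount factor: (1 + 0.037)^(-5) = 0.833885
Bracket: 1 - 0.833885 = 0.166115
PV = $4,900.00 * 0.166115 / 0.037 = $21,999.00

$21,999.00


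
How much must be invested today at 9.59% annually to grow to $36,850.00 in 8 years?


Formula: PV = FV / (1 + r)^n
Substituting: PV = $36,850.00 / (1 + 0.0959)^8
Discount factor: (1.0959)^8 = 2.080499
PV = $36,850.00 / 2.080499 = $17,712.10

$17,712.10


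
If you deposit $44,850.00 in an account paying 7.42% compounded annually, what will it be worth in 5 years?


Formula: FV = P * (1 + r)^n
Substituting: FV = $44,850.00 * (1 + 0.0742)^5
Growth factor: (1.0742)^5 = 1.430295
FV = $44,850.00 * 1.430295 = $64,148.75

$64,148.75


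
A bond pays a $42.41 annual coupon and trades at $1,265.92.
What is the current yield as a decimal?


Formula: Current yield = annual coupon / price
Substituting: CY = $42.41 / $1,265.92
CY = 0.033501

0.033501


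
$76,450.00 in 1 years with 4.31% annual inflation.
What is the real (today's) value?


Formula: Real value = nominal / (1 + inflation)^years
Price level: (1 + 0.0431)^1 = 1.0431
Real value = $76,450.00 / 1.0431 = $73,291.15

$73,291.15


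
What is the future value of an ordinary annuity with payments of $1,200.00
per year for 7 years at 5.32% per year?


Formula: FV = PMT * ((1+r)^n - 1) / r
Growth factor: (1 + 0.0532)^7 = 1.437394
Numerator: 1.437394 - 1 = 0.437394
FV = $1,200.00 * 0.437394 / 0.0532 = $9,866.04

$9,866.04


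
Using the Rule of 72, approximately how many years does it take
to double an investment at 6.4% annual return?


Formula: Years ≈ 72 / r
Substituting: Years ≈ 72 / 6.4
Years ≈ 11.2

11.2 years


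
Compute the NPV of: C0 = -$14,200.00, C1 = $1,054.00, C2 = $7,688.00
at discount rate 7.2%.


Formula: NPV = C0 + C1/(1+r) + C2/(1+r)^2
Discount C1: $1,054.00 / (1 + 0.072) = $983.21
Discount C2: $7,688.00 / (1 + 0.072)^2 = $6,689.96
NPV = -$14,200.00 + $983.21 + $6,689.96 = -$6,526.83

-$6,526.83


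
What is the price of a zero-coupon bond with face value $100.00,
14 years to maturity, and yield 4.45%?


Formula: Price = FV / (1 + r)^n
Substituting: Price = $100.00 / (1 + 0.0445)^14
Discount factor: (1.0445)^14 = 1.839578
Price = $100.00 / 1.839578 = $54.36

$54.36


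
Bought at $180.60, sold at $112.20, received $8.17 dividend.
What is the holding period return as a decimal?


Formula: HPR = (P1 - P0 + D) / P0
Gain: $112.20 - $180.60 + $8.17 = -$60.23
HPR = -$60.23 / $180.60 = -0.3335

-0.3335


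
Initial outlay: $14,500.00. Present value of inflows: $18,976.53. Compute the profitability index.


Formula: PI = PV(cash flows) / initial investment
Substituting: PI = $18,976.53 / $14,500.00
PI = 1.3087

1.3087


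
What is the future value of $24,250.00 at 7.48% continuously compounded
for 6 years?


Formula: FV = P * e^(r*t)
Exponent: r*t = 0.0748 * 6 = 0.4488
e^(0.4488) = 1.566431
FV = $24,250.00 * 1.566431 = $37,985.96

$37,985.96


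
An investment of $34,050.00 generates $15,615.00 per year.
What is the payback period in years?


Formula: Payback = investment / annual cash flow
Substituting: Payback = $34,050.00 / $15,615.00
Payback = 2.1806 years

2.1806 years


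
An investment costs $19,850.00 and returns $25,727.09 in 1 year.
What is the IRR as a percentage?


Formula: IRR = C1/C0 - 1
Substituting: IRR = $25,727.09 / $19,850.00 - 1
Ratio: 1.296075 - 1 = 0.296075
IRR = 29.6075%

29.6075%


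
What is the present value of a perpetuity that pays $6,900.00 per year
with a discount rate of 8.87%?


Formula: PV = C / r
Substituting: PV = $6,900.00 / 0.0887
PV = $77,790.30

$77,790.30


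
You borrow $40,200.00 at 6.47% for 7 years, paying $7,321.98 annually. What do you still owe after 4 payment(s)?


Formula: Balance = PV*(1+r)^k - PMT*((1+r)^k - 1)/r
Growth: (1 + 0.0647)^4 = 1.285017
Accumulated factor: ((1+r)^k - 1)/r = 4.405215
Balance = $40,200.00 * 1.285017 - $7,321.98 * 4.405215
Balance = $19,402.80

$19,402.80


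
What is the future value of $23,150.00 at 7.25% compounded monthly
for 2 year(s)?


Formula: FV = P * (1 + r/m)^(m*t)
Period rate: r/m = 0.0725 / 12 = 0.006042
Total periods: m*t = 12 * 2 = 24
Growth factor: (1 + 0.006042)^24 = 1.155535
FV = $23,150.00 * 1.155535 = $26,750.64

$26,750.64


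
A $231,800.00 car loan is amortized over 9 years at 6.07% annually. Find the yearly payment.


Formula: PMT = PV * r / (1 - (1+r)^(-n))
Denominator: 1 - (1 + 0.0607)^(-9) = 0.411608
Numerator: $231,800.00 * 0.0607 = 14070.26
PMT = 14070.26 / 0.411608 = $34,183.65

$34,183.65


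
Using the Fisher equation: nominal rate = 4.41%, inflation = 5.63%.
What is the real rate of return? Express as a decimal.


Formula: (1 + r_real) = (1 + r_nom) / (1 + inflation)
Substituting: (1 + r_real) = 1.0441 / 1.0563
(1 + r_real) = 0.98845
r_real = 0.98845 - 1 = -0.01155

-0.01155


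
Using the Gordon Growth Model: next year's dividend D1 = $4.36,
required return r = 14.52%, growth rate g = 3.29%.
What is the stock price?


Formula: P = D1 / (r - g)
Spread: r - g = 0.1452 - 0.0329 = 0.1123
Substituting: P = $4.36 / 0.1123
P = $38.82

$38.82


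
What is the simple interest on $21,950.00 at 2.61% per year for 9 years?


Formula: I = P * r * t
Substituting: I = $21,950.00 * 0.0261 * 9
Step: I = $21,950.00 * 0.2349
I = $5,156.06

$5,156.06


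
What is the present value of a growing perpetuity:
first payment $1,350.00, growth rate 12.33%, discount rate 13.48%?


Formula: PV = C / (r - g)
Spread: r - g = 0.1348 - 0.1233 = 0.0115
Substituting: PV = $1,350.00 / 0.0115
PV = $117,391.30

$117,391.30


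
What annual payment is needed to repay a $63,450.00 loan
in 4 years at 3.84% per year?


Formula: PMT = PV * r / (1 - (1+r)^(-n))
Denominator: 1 - (1 + 0.0384)^(-4) = 0.139915
Numerator: $63,450.00 * 0.0384 = 2436.48
PMT = 2436.48 / 0.139915 = $17,413.98

$17,413.98


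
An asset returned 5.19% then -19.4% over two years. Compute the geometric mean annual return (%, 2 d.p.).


Formula: Geometric mean = ((1+r1)*(1+r2))^(1/2) - 1
Product: (1 + 0.0519) * (1 + -0.194) = 1.0519 * 0.806 = 0.847831
Square root: 0.847831^0.5 = 0.920778
Geometric mean = 0.920778 - 1 = -0.079222
As percentage: -7.92%

-7.92%


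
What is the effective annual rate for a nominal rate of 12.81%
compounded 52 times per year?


Formula: EAR = (1 + r/m)^m - 1
Period rate: r/m = 0.1281 / 52 = 0.002463
Compounding: (1 + 0.002463)^52 = 1.136488
EAR = 1.136488 - 1 = 0.136488

0.136488


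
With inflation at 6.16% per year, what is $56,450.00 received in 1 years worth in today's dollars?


Formula: Real value = nominal / (1 + inflation)^years
Price level: (1 + 0.0616)^1 = 1.0616
Real value = $56,450.00 / 1.0616 = $53,174.45

$53,174.45


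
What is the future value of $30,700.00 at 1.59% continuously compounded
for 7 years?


Formula: FV = P * e^(r*t)
Exponent: r*t = 0.0159 * 7 = 0.1113
e^(0.1113) = 1.11773
FV = $30,700.00 * 1.11773 = $34,314.32

$34,314.32


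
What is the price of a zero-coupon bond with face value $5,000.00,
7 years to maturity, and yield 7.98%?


Formula: Price = FV / (1 + r)^n
Substituting: Price = $5,000.00 / (1 + 0.0798)^7
Discount factor: (1.0798)^7 = 1.711604
Price = $5,000.00 / 1.711604 = $2,921.24

$2,921.24


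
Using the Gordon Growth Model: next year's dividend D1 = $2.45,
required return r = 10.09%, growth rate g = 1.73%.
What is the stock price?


Formula: P = D1 / (r - g)
Spread: r - g = 0.1009 - 0.0173 = 0.0836
Substituting: P = $2.45 / 0.0836
P = $29.31

$29.31


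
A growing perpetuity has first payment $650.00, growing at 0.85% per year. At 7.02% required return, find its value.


Formula: PV = C / (r - g)
Spread: r - g = 0.0702 - 0.0085 = 0.0617
Substituting: PV = $650.00 / 0.0617
PV = $10,534.85

$10,534.85


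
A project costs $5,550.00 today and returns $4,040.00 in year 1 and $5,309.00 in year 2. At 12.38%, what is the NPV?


Formula: NPV = C0 + C1/(1+r) + C2/(1+r)^2
Discount C1: $4,040.00 / (1 + 0.1238) = $3,594.95
Discount C2: $5,309.00 / (1 + 0.1238)^2 = $4,203.73
NPV = -$5,550.00 + $3,594.95 + $4,203.73 = $2,248.67

$2,248.67


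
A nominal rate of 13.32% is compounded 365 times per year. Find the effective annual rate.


Formula: EAR = (1 + r/m)^m - 1
Period rate: r/m = 0.1332 / 365 = 0.000365
Compounding: (1 + 0.000365)^365 = 1.142451
EAR = 1.142451 - 1 = 0.142451

0.142451


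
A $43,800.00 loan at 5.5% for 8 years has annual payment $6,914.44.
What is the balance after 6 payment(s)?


Formula: Balance = PV*(1+r)^k - PMT*((1+r)^k - 1)/r
Growth: (1 + 0.055)^6 = 1.378843
Accumulated factor: ((1+r)^k - 1)/r = 6.888051
Balance = $43,800.00 * 1.378843 - $6,914.44 * 6.888051
Balance = $12,766.30

$12,766.30


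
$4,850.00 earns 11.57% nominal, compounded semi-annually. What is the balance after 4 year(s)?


Formula: FV = P * (1 + r/m)^(m*t)
Period rate: r/m = 0.1157 / 2 = 0.05785
Total periods: m*t = 2 * 4 = 8
Growth factor: (1 + 0.05785)^8 = 1.568168
FV = $4,850.00 * 1.568168 = $7,605.62

$7,605.62


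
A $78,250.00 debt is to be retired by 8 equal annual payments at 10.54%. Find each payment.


Formula: PMT = PV * r / (1 - (1+r)^(-n))
Denominator: 1 - (1 + 0.1054)^(-8) = 0.551415
Numerator: $78,250.00 * 0.1054 = 8247.55
PMT = 8247.55 / 0.551415 = $14,957.05

$14,957.05


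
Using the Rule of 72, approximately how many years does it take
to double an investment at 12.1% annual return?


Formula: Years ≈ 72 / r
Substituting: Years ≈ 72 / 12.1
Years ≈ 6.0

6.0 years


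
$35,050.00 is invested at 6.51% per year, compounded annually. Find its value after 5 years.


Formula: FV = P * (1 + r)^n
Substituting: FV = $35,050.00 * (1 + 0.0651)^5
Growth factor: (1.0651)^5 = 1.37073
FV = $35,050.00 * 1.37073 = $48,044.09

$48,044.09


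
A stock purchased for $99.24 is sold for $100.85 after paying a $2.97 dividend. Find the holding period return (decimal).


Formula: HPR = (P1 - P0 + D) / P0
Gain: $100.85 - $99.24 + $2.97 = $4.58
HPR = $4.58 / $99.24 = 0.0462

0.0462


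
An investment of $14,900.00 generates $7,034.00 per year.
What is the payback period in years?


Formula: Payback = investment / annual cash flow
Substituting: Payback = $14,900.00 / $7,034.00
Payback = 2.1183 years

2.1183 years


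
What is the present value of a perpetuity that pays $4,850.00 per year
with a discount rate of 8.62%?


Formula: PV = C / r
Substituting: PV = $4,850.00 / 0.0862
PV = $56,264.50

$56,264.50


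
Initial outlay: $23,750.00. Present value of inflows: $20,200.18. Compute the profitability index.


Formula: PI = PV(cash flows) / initial investment
Substituting: PI = $20,200.18 / $23,750.00
PI = 0.8505

0.8505


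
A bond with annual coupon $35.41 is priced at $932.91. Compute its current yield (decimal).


Formula: Current yield = annual coupon / price
Substituting: CY = $35.41 / $932.91
CY = 0.037957

0.037957


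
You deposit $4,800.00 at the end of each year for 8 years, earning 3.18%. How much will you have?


Formula: FV = PMT * ((1+r)^n - 1) / r
Growth factor: (1 + 0.0318)^8 = 1.284589
Numerator: 1.284589 - 1 = 0.284589
FV = $4,800.00 * 0.284589 / 0.0318 = $42,956.83

$42,956.83


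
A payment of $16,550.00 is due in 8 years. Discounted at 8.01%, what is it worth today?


Formula: PV = FV / (1 + r)^n
Substituting: PV = $16,550.00 / (1 + 0.0801)^8
Discount factor: (1.0801)^8 = 1.852302
PV = $16,550.00 / 1.852302 = $8,934.83

$8,934.83


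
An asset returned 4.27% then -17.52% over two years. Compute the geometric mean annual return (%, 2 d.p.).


Formula: Geometric mean = ((1+r1)*(1+r2))^(1/2) - 1
Product: (1 + 0.0427) * (1 + -0.1752) = 1.0427 * 0.8248 = 0.860019
Square root: 0.860019^0.5 = 0.927372
Geometric mean = 0.927372 - 1 = -0.072628
As percentage: -7.26%

-7.26%


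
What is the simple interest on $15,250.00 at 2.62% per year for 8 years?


Formula: I = P * r * t
Substituting: I = $15,250.00 * 0.0262 * 8
Step: I = $15,250.00 * 0.2096
I = $3,196.40

$3,196.40


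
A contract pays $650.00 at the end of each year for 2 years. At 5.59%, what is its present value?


Formula: PV = PMT * (1 - (1+r)^(-n)) / r
Discount factor: (1 + 0.0559)^(-2) = 0.896921
Bracket: 1 - 0.896921 = 0.103079
PV = $650.00 * 0.103079 / 0.0559 = $1,198.59

$1,198.59


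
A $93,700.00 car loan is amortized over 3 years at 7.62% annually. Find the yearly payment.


Formula: PMT = PV * r / (1 - (1+r)^(-n))
Denominator: 1 - (1 + 0.0762)^(-3) = 0.197729
Numerator: $93,700.00 * 0.0762 = 7139.94
PMT = 7139.94 / 0.197729 = $36,109.71

$36,109.71


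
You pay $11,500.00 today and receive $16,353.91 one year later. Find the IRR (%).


Formula: IRR = C1/C0 - 1
Substituting: IRR = $16,353.91 / $11,500.00 - 1
Ratio: 1.422079 - 1 = 0.422079
IRR = 42.2079%

42.2079%


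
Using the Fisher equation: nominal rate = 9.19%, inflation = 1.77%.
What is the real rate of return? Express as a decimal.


Formula: (1 + r_real) = (1 + r_nom) / (1 + inflation)
Substituting: (1 + r_real) = 1.0919 / 1.0177
(1 + r_real) = 1.07291
r_real = 1.07291 - 1 = 0.07291

0.07291


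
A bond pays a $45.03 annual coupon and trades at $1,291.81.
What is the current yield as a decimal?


Formula: Current yield = annual coupon / price
Substituting: CY = $45.03 / $1,291.81
CY = 0.034858

0.034858


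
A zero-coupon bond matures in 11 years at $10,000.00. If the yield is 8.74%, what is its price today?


Formula: Price = FV / (1 + r)^n
Substituting: Price = $10,000.00 / (1 + 0.0874)^11
Discount factor: (1.0874)^11 = 2.513522
Price = $10,000.00 / 2.513522 = $3,978.48

$3,978.48


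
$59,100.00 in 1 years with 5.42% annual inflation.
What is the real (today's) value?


Formula: Real value = nominal / (1 + inflation)^years
Price level: (1 + 0.0542)^1 = 1.0542
Real value = $59,100.00 / 1.0542 = $56,061.47

$56,061.47


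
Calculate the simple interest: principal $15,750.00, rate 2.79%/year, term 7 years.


Formula: I = P * r * t
Substituting: I = $15,750.00 * 0.0279 * 7
Step: I = $15,750.00 * 0.1953
I = $3,075.98

$3,075.98


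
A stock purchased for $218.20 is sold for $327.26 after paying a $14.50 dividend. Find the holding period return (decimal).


Formula: HPR = (P1 - P0 + D) / P0
Gain: $327.26 - $218.20 + $14.50 = $123.56
HPR = $123.56 / $218.20 = 0.5663

0.5663


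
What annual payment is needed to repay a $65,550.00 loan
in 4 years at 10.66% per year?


Formula: PMT = PV * r / (1 - (1+r)^(-n))
Denominator: 1 - (1 + 0.1066)^(-4) = 0.333136
Numerator: $65,550.00 * 0.1066 = 6987.63
PMT = 6987.63 / 0.333136 = $20,975.31

$20,975.31


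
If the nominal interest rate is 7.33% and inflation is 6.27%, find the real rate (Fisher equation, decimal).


Formula: (1 + r_real) = (1 + r_nom) / (1 + inflation)
Substituting: (1 + r_real) = 1.0733 / 1.0627
(1 + r_real) = 1.009975
r_real = 1.009975 - 1 = 0.009975

0.009975


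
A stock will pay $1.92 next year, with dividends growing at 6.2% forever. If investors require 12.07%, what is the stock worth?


Formula: P = D1 / (r - g)
Spread: r - g = 0.1207 - 0.062 = 0.0587
Substituting: P = $1.92 / 0.0587
P = $32.71

$32.71


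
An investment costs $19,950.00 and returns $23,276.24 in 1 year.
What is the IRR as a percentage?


Formula: IRR = C1/C0 - 1
Substituting: IRR = $23,276.24 / $19,950.00 - 1
Ratio: 1.166729 - 1 = 0.166729
IRR = 16.6729%

16.6729%


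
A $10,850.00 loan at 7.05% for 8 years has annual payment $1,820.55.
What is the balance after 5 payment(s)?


Formula: Balance = PV*(1+r)^k - PMT*((1+r)^k - 1)/r
Growth: (1 + 0.0705)^5 = 1.405832
Accumulated factor: ((1+r)^k - 1)/r = 5.756479
Balance = $10,850.00 * 1.405832 - $1,820.55 * 5.756479
Balance = $4,773.32

$4,773.32


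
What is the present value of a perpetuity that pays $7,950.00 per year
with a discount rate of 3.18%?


Formula: PV = C / r
Substituting: PV = $7,950.00 / 0.0318
PV = $250,000.00

$250,000.00


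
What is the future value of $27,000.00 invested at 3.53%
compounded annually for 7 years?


Formula: FV = P * (1 + r)^n
Substituting: FV = $27,000.00 * (1 + 0.0353)^7
Growth factor: (1.0353)^7 = 1.274863
FV = $27,000.00 * 1.274863 = $34,421.30

$34,421.30


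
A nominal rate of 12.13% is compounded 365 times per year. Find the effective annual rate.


Formula: EAR = (1 + r/m)^m - 1
Period rate: r/m = 0.1213 / 365 = 0.000332
Compounding: (1 + 0.000332)^365 = 1.128941
EAR = 1.128941 - 1 = 0.128941

0.128941


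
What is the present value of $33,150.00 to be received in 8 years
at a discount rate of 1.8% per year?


Formula: PV = FV / (1 + r)^n
Substituting: PV = $33,150.00 / (1 + 0.018)^8
Discount factor: (1.018)^8 = 1.153406
PV = $33,150.00 / 1.153406 = $28,740.96

$28,740.96


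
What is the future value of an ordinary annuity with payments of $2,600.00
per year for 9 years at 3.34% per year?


Formula: FV = PMT * ((1+r)^n - 1) / r
Growth factor: (1 + 0.0334)^9 = 1.344052
Numerator: 1.344052 - 1 = 0.344052
FV = $2,600.00 * 0.344052 / 0.0334 = $26,782.50

$26,782.50


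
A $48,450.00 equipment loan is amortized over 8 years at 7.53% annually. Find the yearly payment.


Formula: PMT = PV * r / (1 - (1+r)^(-n))
Denominator: 1 - (1 + 0.0753)^(-8) = 0.440548
Numerator: $48,450.00 * 0.0753 = 3648.285
PMT = 3648.285 / 0.440548 = $8,281.24

$8,281.24


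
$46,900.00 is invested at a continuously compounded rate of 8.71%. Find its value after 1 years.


Formula: FV = P * e^(r*t)
Exponent: r*t = 0.0871 * 1 = 0.0871
e^(0.0871) = 1.091006
FV = $46,900.00 * 1.091006 = $51,168.17

$51,168.17


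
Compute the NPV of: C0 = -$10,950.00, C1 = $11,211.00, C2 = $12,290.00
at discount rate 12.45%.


Formula: NPV = C0 + C1/(1+r) + C2/(1+r)^2
Discount C1: $11,211.00 / (1 + 0.1245) = $9,969.76
Discount C2: $12,290.00 / (1 + 0.1245)^2 = $9,719.25
NPV = -$10,950.00 + $9,969.76 + $9,719.25 = $8,739.02

$8,739.02


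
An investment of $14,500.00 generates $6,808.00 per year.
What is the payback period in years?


Formula: Payback = investment / annual cash flow
Substituting: Payback = $14,500.00 / $6,808.00
Payback = 2.1298 years

2.1298 years


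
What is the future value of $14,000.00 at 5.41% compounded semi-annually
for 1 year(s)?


Formula: FV = P * (1 + r/m)^(m*t)
Period rate: r/m = 0.0541 / 2 = 0.02705
Total periods: m*t = 2 * 1 = 2
Growth factor: (1 + 0.02705)^2 = 1.054832
FV = $14,000.00 * 1.054832 = $14,767.64

$14,767.64


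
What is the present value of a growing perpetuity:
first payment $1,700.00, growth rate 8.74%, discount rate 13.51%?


Formula: PV = C / (r - g)
Spread: r - g = 0.1351 - 0.0874 = 0.0477
Substituting: PV = $1,700.00 / 0.0477
PV = $35,639.41

$35,639.41


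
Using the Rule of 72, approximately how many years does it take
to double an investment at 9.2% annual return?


Formula: Years ≈ 72 / r
Substituting: Years ≈ 72 / 9.2
Years ≈ 7.8

7.8 years


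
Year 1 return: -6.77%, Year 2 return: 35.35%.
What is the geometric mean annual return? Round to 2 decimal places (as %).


Formula: Geometric mean = ((1+r1)*(1+r2))^(1/2) - 1
Product: (1 + -0.0677) * (1 + 0.3535) = 0.9323 * 1.3535 = 1.261868
Square root: 1.261868^0.5 = 1.123329
Geometric mean = 1.123329 - 1 = 0.123329
As percentage: 12.33%

12.33%


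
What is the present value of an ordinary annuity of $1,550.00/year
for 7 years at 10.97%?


Formula: PV = PMT * (1 - (1+r)^(-n)) / r
Discount factor: (1 + 0.1097)^(-7) = 0.482571
Bracket: 1 - 0.482571 = 0.517429
PV = $1,550.00 * 0.517429 / 0.1097 = $7,310.99

$7,310.99


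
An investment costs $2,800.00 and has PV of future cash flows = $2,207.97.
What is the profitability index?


Formula: PI = PV(cash flows) / initial investment
Substituting: PI = $2,207.97 / $2,800.00
PI = 0.7886

0.7886


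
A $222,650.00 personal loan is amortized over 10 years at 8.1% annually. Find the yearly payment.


Formula: PMT = PV * r / (1 - (1+r)^(-n))
Denominator: 1 - (1 + 0.081)^(-10) = 0.541074
Numerator: $222,650.00 * 0.081 = 18034.65
PMT = 18034.65 / 0.541074 = $33,331.23

$33,331.23


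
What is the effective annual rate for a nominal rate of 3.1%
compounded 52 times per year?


Formula: EAR = (1 + r/m)^m - 1
Period rate: r/m = 0.031 / 52 = 0.000596
Compounding: (1 + 0.000596)^52 = 1.031476
EAR = 1.031476 - 1 = 0.031476

0.031476


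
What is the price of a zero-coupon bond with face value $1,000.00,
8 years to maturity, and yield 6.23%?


Formula: Price = FV / (1 + r)^n
Substituting: Price = $1,000.00 / (1 + 0.0623)^8
Discount factor: (1.0623)^8 = 1.621726
Price = $1,000.00 / 1.621726 = $616.63

$616.63


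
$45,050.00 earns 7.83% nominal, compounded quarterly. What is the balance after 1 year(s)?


Formula: FV = P * (1 + r/m)^(m*t)
Period rate: r/m = 0.0783 / 4 = 0.019575
Total periods: m*t = 4 * 1 = 4
Growth factor: (1 + 0.019575)^4 = 1.080629
FV = $45,050.00 * 1.080629 = $48,682.35

$48,682.35


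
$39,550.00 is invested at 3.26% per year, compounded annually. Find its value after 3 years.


Formula: FV = P * (1 + r)^n
Substituting: FV = $39,550.00 * (1 + 0.0326)^3
Growth factor: (1.0326)^3 = 1.101023
FV = $39,550.00 * 1.101023 = $43,545.46

$43,545.46


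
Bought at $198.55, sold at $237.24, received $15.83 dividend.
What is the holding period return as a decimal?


Formula: HPR = (P1 - P0 + D) / P0
Gain: $237.24 - $198.55 + $15.83 = $54.52
HPR = $54.52 / $198.55 = 0.2746

0.2746


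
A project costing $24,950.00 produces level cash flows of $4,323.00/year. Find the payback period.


Formula: Payback = investment / annual cash flow
Substituting: Payback = $24,950.00 / $4,323.00
Payback = 5.7715 years

5.7715 years


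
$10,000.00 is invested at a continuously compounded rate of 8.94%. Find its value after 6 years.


Formula: FV = P * e^(r*t)
Exponent: r*t = 0.0894 * 6 = 0.5364
e^(0.5364) = 1.70984
FV = $10,000.00 * 1.70984 = $17,098.40

$17,098.40


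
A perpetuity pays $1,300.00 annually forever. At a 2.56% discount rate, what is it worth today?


Formula: PV = C / r
Substituting: PV = $1,300.00 / 0.0256
PV = $50,781.25

$50,781.25


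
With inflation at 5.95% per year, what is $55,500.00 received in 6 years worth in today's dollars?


Formula: Real value = nominal / (1 + inflation)^years
Price level: (1 + 0.0595)^6 = 1.414509
Real value = $55,500.00 / 1.414509 = $39,236.23

$39,236.23


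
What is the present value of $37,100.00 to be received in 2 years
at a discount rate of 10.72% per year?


Formula: PV = FV / (1 + r)^n
Substituting: PV = $37,100.00 / (1 + 0.1072)^2
Discount factor: (1.1072)^2 = 1.225892
PV = $37,100.00 / 1.225892 = $30,263.68

$30,263.68


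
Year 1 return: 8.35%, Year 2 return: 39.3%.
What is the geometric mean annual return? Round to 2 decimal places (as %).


Formula: Geometric mean = ((1+r1)*(1+r2))^(1/2) - 1
Product: (1 + 0.0835) * (1 + 0.393) = 1.0835 * 1.393 = 1.509316
Square root: 1.509316^0.5 = 1.228542
Geometric mean = 1.228542 - 1 = 0.228542
As percentage: 22.85%

22.85%


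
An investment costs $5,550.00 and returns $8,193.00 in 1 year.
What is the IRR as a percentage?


Formula: IRR = C1/C0 - 1
Substituting: IRR = $8,193.00 / $5,550.00 - 1
Ratio: 1.476216 - 1 = 0.476216
IRR = 47.6216%

47.6216%


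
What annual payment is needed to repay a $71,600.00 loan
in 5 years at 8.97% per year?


Formula: PMT = PV * r / (1 - (1+r)^(-n))
Denominator: 1 - (1 + 0.0897)^(-5) = 0.349173
Numerator: $71,600.00 * 0.0897 = 6422.52
PMT = 6422.52 / 0.349173 = $18,393.49

$18,393.49


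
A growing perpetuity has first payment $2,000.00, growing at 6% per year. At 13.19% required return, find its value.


Formula: PV = C / (r - g)
Spread: r - g = 0.1319 - 0.06 = 0.0719
Substituting: PV = $2,000.00 / 0.0719
PV = $27,816.41

$27,816.41


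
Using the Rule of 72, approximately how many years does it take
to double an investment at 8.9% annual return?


Formula: Years ≈ 72 / r
Substituting: Years ≈ 72 / 8.9
Years ≈ 8.1

8.1 years


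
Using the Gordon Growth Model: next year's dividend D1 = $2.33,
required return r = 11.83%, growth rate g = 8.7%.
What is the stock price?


Formula: P = D1 / (r - g)
Spread: r - g = 0.1183 - 0.087 = 0.0313
Substituting: P = $2.33 / 0.0313
P = $74.44

$74.44


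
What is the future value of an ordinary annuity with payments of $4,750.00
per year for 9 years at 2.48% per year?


Formula: FV = PMT * ((1+r)^n - 1) / r
Growth factor: (1 + 0.0248)^9 = 1.246672
Numerator: 1.246672 - 1 = 0.246672
FV = $4,750.00 * 0.246672 / 0.0248 = $47,245.56

$47,245.56


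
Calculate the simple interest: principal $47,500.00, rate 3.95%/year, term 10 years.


Formula: I = P * r * t
Substituting: I = $47,500.00 * 0.0395 * 10
Step: I = $47,500.00 * 0.395
I = $18,762.50

$18,762.50


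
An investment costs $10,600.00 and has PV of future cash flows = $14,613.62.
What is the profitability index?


Formula: PI = PV(cash flows) / initial investment
Substituting: PI = $14,613.62 / $10,600.00
PI = 1.3786

1.3786


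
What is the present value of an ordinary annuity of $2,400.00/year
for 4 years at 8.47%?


Formula: PV = PMT * (1 - (1+r)^(-n)) / r
Discount factor: (1 + 0.0847)^(-4) = 0.722373
Bracket: 1 - 0.722373 = 0.277627
PV = $2,400.00 * 0.277627 / 0.0847 = $7,866.65

$7,866.65


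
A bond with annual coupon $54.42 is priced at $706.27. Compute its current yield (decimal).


Formula: Current yield = annual coupon / price
Substituting: CY = $54.42 / $706.27
CY = 0.077053

0.077053


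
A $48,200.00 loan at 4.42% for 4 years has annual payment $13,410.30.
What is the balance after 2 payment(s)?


Formula: Balance = PV*(1+r)^k - PMT*((1+r)^k - 1)/r
Growth: (1 + 0.0442)^2 = 1.090354
Accumulated factor: ((1+r)^k - 1)/r = 2.0442
Balance = $48,200.00 * 1.090354 - $13,410.30 * 2.0442
Balance = $25,141.71

$25,141.71


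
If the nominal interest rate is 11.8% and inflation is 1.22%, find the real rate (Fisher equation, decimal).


Formula: (1 + r_real) = (1 + r_nom) / (1 + inflation)
Substituting: (1 + r_real) = 1.118 / 1.0122
(1 + r_real) = 1.104525
r_real = 1.104525 - 1 = 0.104525

0.104525


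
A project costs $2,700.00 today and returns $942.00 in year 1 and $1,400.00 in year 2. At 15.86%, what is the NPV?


Formula: NPV = C0 + C1/(1+r) + C2/(1+r)^2
Discount C1: $942.00 / (1 + 0.1586) = $813.05
Discount C2: $1,400.00 / (1 + 0.1586)^2 = $1,042.94
NPV = -$2,700.00 + $813.05 + $1,042.94 = -$844.01

-$844.01


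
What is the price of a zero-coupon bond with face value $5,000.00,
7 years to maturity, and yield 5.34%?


Formula: Price = FV / (1 + r)^n
Substituting: Price = $5,000.00 / (1 + 0.0534)^7
Discount factor: (1.0534)^7 = 1.439306
Price = $5,000.00 / 1.439306 = $3,473.90

$3,473.90


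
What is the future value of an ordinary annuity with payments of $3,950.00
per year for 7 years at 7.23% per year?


Formula: FV = PMT * ((1+r)^n - 1) / r
Growth factor: (1 + 0.0723)^7 = 1.6301
Numerator: 1.6301 - 1 = 0.6301
FV = $3,950.00 * 0.6301 / 0.0723 = $34,424.53

$34,424.53


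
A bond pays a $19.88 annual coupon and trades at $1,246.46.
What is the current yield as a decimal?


Formula: Current yield = annual coupon / price
Substituting: CY = $19.88 / $1,246.46
CY = 0.015949

0.015949


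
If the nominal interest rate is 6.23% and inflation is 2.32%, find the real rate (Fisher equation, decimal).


Formula: (1 + r_real) = (1 + r_nom) / (1 + inflation)
Substituting: (1 + r_real) = 1.0623 / 1.0232
(1 + r_real) = 1.038213
r_real = 1.038213 - 1 = 0.038213

0.038213


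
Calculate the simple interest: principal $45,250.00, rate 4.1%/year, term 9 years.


Formula: I = P * r * t
Substituting: I = $45,250.00 * 0.041 * 9
Step: I = $45,250.00 * 0.369
I = $16,697.25

$16,697.25


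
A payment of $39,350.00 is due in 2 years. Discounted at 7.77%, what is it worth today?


Formula: PV = FV / (1 + r)^n
Substituting: PV = $39,350.00 / (1 + 0.0777)^2
Discount factor: (1.0777)^2 = 1.161437
PV = $39,350.00 / 1.161437 = $33,880.43

$33,880.43


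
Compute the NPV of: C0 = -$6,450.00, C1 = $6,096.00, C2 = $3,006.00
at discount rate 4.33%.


Formula: NPV = C0 + C1/(1+r) + C2/(1+r)^2
Discount C1: $6,096.00 / (1 + 0.0433) = $5,843.00
Discount C2: $3,006.00 / (1 + 0.0433)^2 = $2,761.66
NPV = -$6,450.00 + $5,843.00 + $2,761.66 = $2,154.66

$2,154.66


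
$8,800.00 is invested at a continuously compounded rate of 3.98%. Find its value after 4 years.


Formula: FV = P * e^(r*t)
Exponent: r*t = 0.0398 * 4 = 0.1592
e^(0.1592) = 1.172572
FV = $8,800.00 * 1.172572 = $10,318.64

$10,318.64


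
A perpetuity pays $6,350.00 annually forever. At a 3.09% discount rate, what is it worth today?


Formula: PV = C / r
Substituting: PV = $6,350.00 / 0.0309
PV = $205,501.62

$205,501.62


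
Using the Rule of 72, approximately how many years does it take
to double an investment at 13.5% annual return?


Formula: Years ≈ 72 / r
Substituting: Years ≈ 72 / 13.5
Years ≈ 5.3

5.3 years


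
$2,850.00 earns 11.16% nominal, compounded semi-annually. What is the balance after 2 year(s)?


Formula: FV = P * (1 + r/m)^(m*t)
Period rate: r/m = 0.1116 / 2 = 0.0558
Total periods: m*t = 2 * 2 = 4
Growth factor: (1 + 0.0558)^4 = 1.242586
FV = $2,850.00 * 1.242586 = $3,541.37

$3,541.37


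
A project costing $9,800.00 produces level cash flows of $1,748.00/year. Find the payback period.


Formula: Payback = investment / annual cash flow
Substituting: Payback = $9,800.00 / $1,748.00
Payback = 5.6064 years

5.6064 years


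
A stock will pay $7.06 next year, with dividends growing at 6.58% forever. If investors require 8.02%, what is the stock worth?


Formula: P = D1 / (r - g)
Spread: r - g = 0.0802 - 0.0658 = 0.0144
Substituting: P = $7.06 / 0.0144
P = $490.28

$490.28


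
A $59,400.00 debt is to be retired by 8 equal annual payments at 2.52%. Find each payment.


Formula: PMT = PV * r / (1 - (1+r)^(-n))
Denominator: 1 - (1 + 0.0252)^(-8) = 0.180533
Numerator: $59,400.00 * 0.0252 = 1496.88
PMT = 1496.88 / 0.180533 = $8,291.43

$8,291.43


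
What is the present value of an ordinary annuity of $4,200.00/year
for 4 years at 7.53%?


Formula: PV = PMT * (1 - (1+r)^(-n)) / r
Discount factor: (1 + 0.0753)^(-4) = 0.747965
Bracket: 1 - 0.747965 = 0.252035
PV = $4,200.00 * 0.252035 / 0.0753 = $14,057.72

$14,057.72


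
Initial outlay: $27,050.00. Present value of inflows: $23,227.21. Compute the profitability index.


Formula: PI = PV(cash flows) / initial investment
Substituting: PI = $23,227.21 / $27,050.00
PI = 0.8587

0.8587


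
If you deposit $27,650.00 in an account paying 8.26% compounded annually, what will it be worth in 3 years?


Formula: FV = P * (1 + r)^n
Substituting: FV = $27,650.00 * (1 + 0.0826)^3
Growth factor: (1.0826)^3 = 1.268832
FV = $27,650.00 * 1.268832 = $35,083.20

$35,083.20


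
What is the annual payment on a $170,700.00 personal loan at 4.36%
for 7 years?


Formula: PMT = PV * r / (1 - (1+r)^(-n))
Denominator: 1 - (1 + 0.0436)^(-7) = 0.258243
Numerator: $170,700.00 * 0.0436 = 7442.52
PMT = 7442.52 / 0.258243 = $28,819.80

$28,819.80


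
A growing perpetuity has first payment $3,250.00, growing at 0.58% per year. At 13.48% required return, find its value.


Formula: PV = C / (r - g)
Spread: r - g = 0.1348 - 0.0058 = 0.129
Substituting: PV = $3,250.00 / 0.129
PV = $25,193.80

$25,193.80


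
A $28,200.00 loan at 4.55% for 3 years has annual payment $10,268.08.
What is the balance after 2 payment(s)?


Formula: Balance = PV*(1+r)^k - PMT*((1+r)^k - 1)/r
Growth: (1 + 0.0455)^2 = 1.09307
Accumulated factor: ((1+r)^k - 1)/r = 2.0455
Balance = $28,200.00 * 1.09307 - $10,268.08 * 2.0455
Balance = $9,821.22

$9,821.22


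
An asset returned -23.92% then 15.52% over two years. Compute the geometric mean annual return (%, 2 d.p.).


Formula: Geometric mean = ((1+r1)*(1+r2))^(1/2) - 1
Product: (1 + -0.2392) * (1 + 0.1552) = 0.7608 * 1.1552 = 0.878876
Square root: 0.878876^0.5 = 0.937484
Geometric mean = 0.937484 - 1 = -0.062516
As percentage: -6.25%

-6.25%


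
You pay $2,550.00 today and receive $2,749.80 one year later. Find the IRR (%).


Formula: IRR = C1/C0 - 1
Substituting: IRR = $2,749.80 / $2,550.00 - 1
Ratio: 1.078353 - 1 = 0.078353
IRR = 7.8353%

7.8353%


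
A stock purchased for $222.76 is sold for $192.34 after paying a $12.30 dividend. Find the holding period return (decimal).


Formula: HPR = (P1 - P0 + D) / P0
Gain: $192.34 - $222.76 + $12.30 = -$18.12
HPR = -$18.12 / $222.76 = -0.0813

-0.0813


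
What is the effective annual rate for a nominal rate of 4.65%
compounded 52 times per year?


Formula: EAR = (1 + r/m)^m - 1
Period rate: r/m = 0.0465 / 52 = 0.000894
Compounding: (1 + 0.000894)^52 = 1.047576
EAR = 1.047576 - 1 = 0.047576

0.047576


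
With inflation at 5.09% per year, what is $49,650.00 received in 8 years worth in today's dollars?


Formula: Real value = nominal / (1 + inflation)^years
Price level: (1 + 0.0509)^8 = 1.487617
Real value = $49,650.00 / 1.487617 = $33,375.53

$33,375.53


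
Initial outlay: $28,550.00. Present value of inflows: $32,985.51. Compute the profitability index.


Formula: PI = PV(cash flows) / initial investment
Substituting: PI = $32,985.51 / $28,550.00
PI = 1.1554

1.1554


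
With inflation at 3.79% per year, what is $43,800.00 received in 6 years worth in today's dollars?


Formula: Real value = nominal / (1 + inflation)^years
Price level: (1 + 0.0379)^6 = 1.250066
Real value = $43,800.00 / 1.250066 = $35,038.14

$35,038.14


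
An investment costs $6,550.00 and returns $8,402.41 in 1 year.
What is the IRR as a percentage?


Formula: IRR = C1/C0 - 1
Substituting: IRR = $8,402.41 / $6,550.00 - 1
Ratio: 1.282811 - 1 = 0.282811
IRR = 28.2811%

28.2811%


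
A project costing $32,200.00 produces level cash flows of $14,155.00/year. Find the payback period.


Formula: Payback = investment / annual cash flow
Substituting: Payback = $32,200.00 / $14,155.00
Payback = 2.2748 years

2.2748 years


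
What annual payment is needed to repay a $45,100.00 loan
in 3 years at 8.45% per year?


Formula: PMT = PV * r / (1 - (1+r)^(-n))
Denominator: 1 - (1 + 0.0845)^(-3) = 0.216009
Numerator: $45,100.00 * 0.0845 = 3810.95
PMT = 3810.95 / 0.216009 = $17,642.59

$17,642.59


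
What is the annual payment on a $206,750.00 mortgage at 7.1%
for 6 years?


Formula: PMT = PV * r / (1 - (1+r)^(-n))
Denominator: 1 - (1 + 0.071)^(-6) = 0.337382
Numerator: $206,750.00 * 0.071 = 14679.25
PMT = 14679.25 / 0.337382 = $43,509.28

$43,509.28


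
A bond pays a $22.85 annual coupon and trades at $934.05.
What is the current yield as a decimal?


Formula: Current yield = annual coupon / price
Substituting: CY = $22.85 / $934.05
CY = 0.024463

0.024463


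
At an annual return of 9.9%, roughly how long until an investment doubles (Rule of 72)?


Formula: Years ≈ 72 / r
Substituting: Years ≈ 72 / 9.9
Years ≈ 7.3

7.3 years


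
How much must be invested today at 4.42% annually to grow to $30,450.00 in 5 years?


Formula: PV = FV / (1 + r)^n
Substituting: PV = $30,450.00 / (1 + 0.0442)^5
Discount factor: (1.0442)^5 = 1.241419
PV = $30,450.00 / 1.241419 = $24,528.38

$24,528.38


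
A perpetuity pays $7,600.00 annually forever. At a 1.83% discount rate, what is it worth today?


Formula: PV = C / r
Substituting: PV = $7,600.00 / 0.0183
PV = $415,300.55

$415,300.55


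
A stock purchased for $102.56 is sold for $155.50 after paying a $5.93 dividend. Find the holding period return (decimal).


Formula: HPR = (P1 - P0 + D) / P0
Gain: $155.50 - $102.56 + $5.93 = $58.87
HPR = $58.87 / $102.56 = 0.574

0.574


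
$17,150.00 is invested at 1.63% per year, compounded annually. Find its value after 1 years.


Formula: FV = P * (1 + r)^n
Substituting: FV = $17,150.00 * (1 + 0.0163)^1
Growth factor: (1.0163)^1 = 1.0163
FV = $17,150.00 * 1.0163 = $17,429.55

$17,429.55


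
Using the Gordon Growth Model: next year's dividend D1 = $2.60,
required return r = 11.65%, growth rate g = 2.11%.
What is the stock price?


Formula: P = D1 / (r - g)
Spread: r - g = 0.1165 - 0.0211 = 0.0954
Substituting: P = $2.60 / 0.0954
P = $27.25

$27.25


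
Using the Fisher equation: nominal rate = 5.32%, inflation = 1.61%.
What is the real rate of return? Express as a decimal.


Formula: (1 + r_real) = (1 + r_nom) / (1 + inflation)
Substituting: (1 + r_real) = 1.0532 / 1.0161
(1 + r_real) = 1.036512
r_real = 1.036512 - 1 = 0.036512

0.036512


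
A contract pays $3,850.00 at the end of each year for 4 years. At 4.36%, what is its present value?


Formula: PV = PMT * (1 - (1+r)^(-n)) / r
Discount factor: (1 + 0.0436)^(-4) = 0.84307
Bracket: 1 - 0.84307 = 0.15693
PV = $3,850.00 * 0.15693 / 0.0436 = $13,857.34

$13,857.34


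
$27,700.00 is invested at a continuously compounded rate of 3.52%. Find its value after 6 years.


Formula: FV = P * e^(r*t)
Exponent: r*t = 0.0352 * 6 = 0.2112
e^(0.2112) = 1.235159
FV = $27,700.00 * 1.235159 = $34,213.91

$34,213.91


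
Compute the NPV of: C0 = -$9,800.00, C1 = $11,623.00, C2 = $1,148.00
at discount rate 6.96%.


Formula: NPV = C0 + C1/(1+r) + C2/(1+r)^2
Discount C1: $11,623.00 / (1 + 0.0696) = $10,866.68
Discount C2: $1,148.00 / (1 + 0.0696)^2 = $1,003.46
NPV = -$9,800.00 + $10,866.68 + $1,003.46 = $2,070.14

$2,070.14


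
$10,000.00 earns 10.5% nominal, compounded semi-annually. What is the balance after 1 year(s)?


Formula: FV = P * (1 + r/m)^(m*t)
Period rate: r/m = 0.105 / 2 = 0.0525
Total periods: m*t = 2 * 1 = 2
Growth factor: (1 + 0.0525)^2 = 1.107756
FV = $10,000.00 * 1.107756 = $11,077.56

$11,077.56


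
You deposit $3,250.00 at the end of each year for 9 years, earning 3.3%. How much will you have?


Formula: FV = PMT * ((1+r)^n - 1) / r
Growth factor: (1 + 0.033)^9 = 1.339377
Numerator: 1.339377 - 1 = 0.339377
FV = $3,250.00 * 0.339377 / 0.033 = $33,423.51

$33,423.51


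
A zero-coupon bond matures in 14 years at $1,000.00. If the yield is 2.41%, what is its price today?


Formula: Price = FV / (1 + r)^n
Substituting: Price = $1,000.00 / (1 + 0.0241)^14
Discount factor: (1.0241)^14 = 1.395703
Price = $1,000.00 / 1.395703 = $716.48

$716.48


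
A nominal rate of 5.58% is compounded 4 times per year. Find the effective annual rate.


Formula: EAR = (1 + r/m)^m - 1
Period rate: r/m = 0.0558 / 4 = 0.01395
Compounding: (1 + 0.01395)^4 = 1.056979
EAR = 1.056979 - 1 = 0.056979

0.056979


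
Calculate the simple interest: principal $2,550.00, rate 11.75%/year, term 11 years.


Formula: I = P * r * t
Substituting: I = $2,550.00 * 0.1175 * 11
Step: I = $2,550.00 * 1.2925
I = $3,295.88

$3,295.88


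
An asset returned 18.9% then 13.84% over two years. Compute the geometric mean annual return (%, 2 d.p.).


Formula: Geometric mean = ((1+r1)*(1+r2))^(1/2) - 1
Product: (1 + 0.189) * (1 + 0.1384) = 1.189 * 1.1384 = 1.353558
Square root: 1.353558^0.5 = 1.163425
Geometric mean = 1.163425 - 1 = 0.163425
As percentage: 16.34%

16.34%


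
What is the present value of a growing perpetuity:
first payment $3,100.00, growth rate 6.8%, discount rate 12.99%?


Formula: PV = C / (r - g)
Spread: r - g = 0.1299 - 0.068 = 0.0619
Substituting: PV = $3,100.00 / 0.0619
PV = $50,080.78

$50,080.78


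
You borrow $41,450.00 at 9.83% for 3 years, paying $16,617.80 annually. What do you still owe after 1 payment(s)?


Formula: Balance = PV*(1+r)^k - PMT*((1+r)^k - 1)/r
Growth: (1 + 0.0983)^1 = 1.0983
Accumulated factor: ((1+r)^k - 1)/r = 1.0
Balance = $41,450.00 * 1.0983 - $16,617.80 * 1.0
Balance = $28,906.74

$28,906.74
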